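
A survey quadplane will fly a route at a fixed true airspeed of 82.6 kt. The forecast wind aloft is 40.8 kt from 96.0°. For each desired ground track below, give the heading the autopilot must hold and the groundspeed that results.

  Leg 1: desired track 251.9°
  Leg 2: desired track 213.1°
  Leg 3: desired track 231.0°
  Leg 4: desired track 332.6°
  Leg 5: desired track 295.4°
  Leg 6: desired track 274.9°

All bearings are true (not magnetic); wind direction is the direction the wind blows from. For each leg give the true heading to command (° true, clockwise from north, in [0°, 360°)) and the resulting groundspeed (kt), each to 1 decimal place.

Leg 1: desired track 251.9°; wind correction -11.6° → command heading 240.3°, groundspeed 118.1 kt
Leg 2: desired track 213.1°; wind correction -26.1° → command heading 187.0°, groundspeed 92.8 kt
Leg 3: desired track 231.0°; wind correction -20.4° → command heading 210.6°, groundspeed 106.2 kt
Leg 4: desired track 332.6°; wind correction +24.4° → command heading 357.0°, groundspeed 97.7 kt
Leg 5: desired track 295.4°; wind correction +9.4° → command heading 304.8°, groundspeed 120.0 kt
Leg 6: desired track 274.9°; wind correction -0.5° → command heading 274.4°, groundspeed 123.4 kt

Leg 1: heading=240.3°, groundspeed=118.1 kt
Leg 2: heading=187.0°, groundspeed=92.8 kt
Leg 3: heading=210.6°, groundspeed=106.2 kt
Leg 4: heading=357.0°, groundspeed=97.7 kt
Leg 5: heading=304.8°, groundspeed=120.0 kt
Leg 6: heading=274.4°, groundspeed=123.4 kt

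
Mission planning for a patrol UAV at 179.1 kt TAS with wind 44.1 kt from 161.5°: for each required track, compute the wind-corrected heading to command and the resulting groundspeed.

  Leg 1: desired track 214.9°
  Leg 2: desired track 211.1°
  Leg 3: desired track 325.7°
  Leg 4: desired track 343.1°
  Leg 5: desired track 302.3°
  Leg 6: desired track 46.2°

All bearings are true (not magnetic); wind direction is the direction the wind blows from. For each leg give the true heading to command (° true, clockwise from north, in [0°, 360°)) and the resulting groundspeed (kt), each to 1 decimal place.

Leg 1: desired track 214.9°; wind correction -11.4° → command heading 203.5°, groundspeed 149.3 kt
Leg 2: desired track 211.1°; wind correction -10.8° → command heading 200.3°, groundspeed 147.3 kt
Leg 3: desired track 325.7°; wind correction -3.8° → command heading 321.9°, groundspeed 221.1 kt
Leg 4: desired track 343.1°; wind correction +0.4° → command heading 343.5°, groundspeed 223.2 kt
Leg 5: desired track 302.3°; wind correction -9.0° → command heading 293.3°, groundspeed 211.1 kt
Leg 6: desired track 46.2°; wind correction +12.9° → command heading 59.1°, groundspeed 193.5 kt

Leg 1: heading=203.5°, groundspeed=149.3 kt
Leg 2: heading=200.3°, groundspeed=147.3 kt
Leg 3: heading=321.9°, groundspeed=221.1 kt
Leg 4: heading=343.5°, groundspeed=223.2 kt
Leg 5: heading=293.3°, groundspeed=211.1 kt
Leg 6: heading=59.1°, groundspeed=193.5 kt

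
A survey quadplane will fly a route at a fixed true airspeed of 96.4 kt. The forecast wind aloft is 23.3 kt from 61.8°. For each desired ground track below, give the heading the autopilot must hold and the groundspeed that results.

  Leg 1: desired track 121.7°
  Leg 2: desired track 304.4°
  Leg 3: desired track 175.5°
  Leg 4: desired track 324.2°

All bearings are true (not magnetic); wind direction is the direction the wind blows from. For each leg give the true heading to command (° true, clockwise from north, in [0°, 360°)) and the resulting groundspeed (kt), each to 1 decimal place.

Leg 1: heading=109.6°, groundspeed=82.6 kt
Leg 2: heading=316.8°, groundspeed=104.9 kt
Leg 3: heading=162.7°, groundspeed=103.4 kt
Leg 4: heading=338.1°, groundspeed=96.7 kt

Leg 1: desired track 121.7°; wind correction -12.1° → command heading 109.6°, groundspeed 82.6 kt
Leg 2: desired track 304.4°; wind correction +12.4° → command heading 316.8°, groundspeed 104.9 kt
Leg 3: desired track 175.5°; wind correction -12.8° → command heading 162.7°, groundspeed 103.4 kt
Leg 4: desired track 324.2°; wind correction +13.9° → command heading 338.1°, groundspeed 96.7 kt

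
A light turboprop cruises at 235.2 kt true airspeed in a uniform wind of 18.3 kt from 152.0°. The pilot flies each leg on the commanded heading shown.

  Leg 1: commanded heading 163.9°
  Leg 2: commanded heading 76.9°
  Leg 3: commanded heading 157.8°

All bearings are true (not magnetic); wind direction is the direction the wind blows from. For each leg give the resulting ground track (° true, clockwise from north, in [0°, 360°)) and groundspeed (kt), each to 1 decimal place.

Leg 1: heading 163.9°; drift +1.0° → track 164.9°, groundspeed 217.3 kt
Leg 2: heading 76.9°; drift -4.4° → track 72.5°, groundspeed 231.2 kt
Leg 3: heading 157.8°; drift +0.5° → track 158.3°, groundspeed 217.0 kt

Leg 1: track=164.9°, groundspeed=217.3 kt
Leg 2: track=72.5°, groundspeed=231.2 kt
Leg 3: track=158.3°, groundspeed=217.0 kt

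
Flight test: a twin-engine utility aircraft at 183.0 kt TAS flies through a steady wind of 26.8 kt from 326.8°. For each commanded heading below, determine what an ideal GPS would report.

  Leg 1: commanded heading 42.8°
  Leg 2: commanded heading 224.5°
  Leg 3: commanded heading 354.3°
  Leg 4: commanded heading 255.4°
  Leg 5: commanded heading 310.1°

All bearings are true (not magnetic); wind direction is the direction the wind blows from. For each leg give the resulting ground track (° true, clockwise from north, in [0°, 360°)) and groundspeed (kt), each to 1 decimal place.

Leg 1: track=51.2°, groundspeed=178.4 kt
Leg 2: track=216.6°, groundspeed=190.5 kt
Leg 3: track=358.7°, groundspeed=159.7 kt
Leg 4: track=247.1°, groundspeed=176.3 kt
Leg 5: track=307.3°, groundspeed=157.5 kt

Leg 1: heading 42.8°; drift +8.4° → track 51.2°, groundspeed 178.4 kt
Leg 2: heading 224.5°; drift -7.9° → track 216.6°, groundspeed 190.5 kt
Leg 3: heading 354.3°; drift +4.4° → track 358.7°, groundspeed 159.7 kt
Leg 4: heading 255.4°; drift -8.3° → track 247.1°, groundspeed 176.3 kt
Leg 5: heading 310.1°; drift -2.8° → track 307.3°, groundspeed 157.5 kt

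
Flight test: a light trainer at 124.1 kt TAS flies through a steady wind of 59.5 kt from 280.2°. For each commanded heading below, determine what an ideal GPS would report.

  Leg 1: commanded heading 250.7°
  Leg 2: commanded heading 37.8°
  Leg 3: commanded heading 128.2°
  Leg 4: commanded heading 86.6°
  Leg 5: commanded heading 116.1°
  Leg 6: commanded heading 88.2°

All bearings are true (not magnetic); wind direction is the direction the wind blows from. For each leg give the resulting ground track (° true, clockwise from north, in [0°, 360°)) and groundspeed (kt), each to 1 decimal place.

Leg 1: track=228.6°, groundspeed=78.0 kt
Leg 2: track=57.0°, groundspeed=160.6 kt
Leg 3: track=119.2°, groundspeed=178.8 kt
Leg 4: track=91.0°, groundspeed=182.5 kt
Leg 5: track=111.0°, groundspeed=182.1 kt
Leg 6: track=92.1°, groundspeed=182.7 kt

Leg 1: heading 250.7°; drift -22.1° → track 228.6°, groundspeed 78.0 kt
Leg 2: heading 37.8°; drift +19.2° → track 57.0°, groundspeed 160.6 kt
Leg 3: heading 128.2°; drift -9.0° → track 119.2°, groundspeed 178.8 kt
Leg 4: heading 86.6°; drift +4.4° → track 91.0°, groundspeed 182.5 kt
Leg 5: heading 116.1°; drift -5.1° → track 111.0°, groundspeed 182.1 kt
Leg 6: heading 88.2°; drift +3.9° → track 92.1°, groundspeed 182.7 kt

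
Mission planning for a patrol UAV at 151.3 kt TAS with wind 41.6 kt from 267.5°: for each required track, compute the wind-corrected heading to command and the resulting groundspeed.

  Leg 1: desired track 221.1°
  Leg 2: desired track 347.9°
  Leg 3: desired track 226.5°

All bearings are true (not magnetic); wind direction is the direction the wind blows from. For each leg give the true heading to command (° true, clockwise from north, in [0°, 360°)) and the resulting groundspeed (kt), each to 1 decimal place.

Leg 1: heading=232.6°, groundspeed=119.6 kt
Leg 2: heading=332.2°, groundspeed=138.7 kt
Leg 3: heading=236.9°, groundspeed=117.4 kt

Leg 1: desired track 221.1°; wind correction +11.5° → command heading 232.6°, groundspeed 119.6 kt
Leg 2: desired track 347.9°; wind correction -15.7° → command heading 332.2°, groundspeed 138.7 kt
Leg 3: desired track 226.5°; wind correction +10.4° → command heading 236.9°, groundspeed 117.4 kt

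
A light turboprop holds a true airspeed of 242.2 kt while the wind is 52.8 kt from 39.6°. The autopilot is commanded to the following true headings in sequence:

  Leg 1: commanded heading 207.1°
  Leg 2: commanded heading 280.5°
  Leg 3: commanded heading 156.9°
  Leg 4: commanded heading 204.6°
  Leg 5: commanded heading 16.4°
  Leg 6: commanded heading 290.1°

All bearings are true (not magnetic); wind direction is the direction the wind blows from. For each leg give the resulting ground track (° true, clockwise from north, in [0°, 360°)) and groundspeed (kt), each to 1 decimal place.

Leg 1: heading 207.1°; drift +2.2° → track 209.3°, groundspeed 294.0 kt
Leg 2: heading 280.5°; drift -9.8° → track 270.7°, groundspeed 271.8 kt
Leg 3: heading 156.9°; drift +10.0° → track 166.9°, groundspeed 270.5 kt
Leg 4: heading 204.6°; drift +2.7° → track 207.3°, groundspeed 293.5 kt
Leg 5: heading 16.4°; drift -6.1° → track 10.3°, groundspeed 194.8 kt
Leg 6: heading 290.1°; drift -10.8° → track 279.3°, groundspeed 264.5 kt

Leg 1: track=209.3°, groundspeed=294.0 kt
Leg 2: track=270.7°, groundspeed=271.8 kt
Leg 3: track=166.9°, groundspeed=270.5 kt
Leg 4: track=207.3°, groundspeed=293.5 kt
Leg 5: track=10.3°, groundspeed=194.8 kt
Leg 6: track=279.3°, groundspeed=264.5 kt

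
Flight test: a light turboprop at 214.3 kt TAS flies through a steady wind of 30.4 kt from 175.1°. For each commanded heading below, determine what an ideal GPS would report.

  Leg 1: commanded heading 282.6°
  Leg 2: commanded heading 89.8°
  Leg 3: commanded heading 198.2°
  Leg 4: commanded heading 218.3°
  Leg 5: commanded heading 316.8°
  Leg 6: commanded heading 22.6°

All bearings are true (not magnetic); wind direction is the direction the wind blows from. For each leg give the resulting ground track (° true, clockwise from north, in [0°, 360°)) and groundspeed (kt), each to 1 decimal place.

Leg 1: heading 282.6°; drift +7.4° → track 290.0°, groundspeed 225.3 kt
Leg 2: heading 89.8°; drift -8.1° → track 81.7°, groundspeed 214.0 kt
Leg 3: heading 198.2°; drift +3.7° → track 201.9°, groundspeed 186.7 kt
Leg 4: heading 218.3°; drift +6.2° → track 224.5°, groundspeed 193.3 kt
Leg 5: heading 316.8°; drift +4.5° → track 321.3°, groundspeed 238.9 kt
Leg 6: heading 22.6°; drift -3.3° → track 19.3°, groundspeed 241.7 kt

Leg 1: track=290.0°, groundspeed=225.3 kt
Leg 2: track=81.7°, groundspeed=214.0 kt
Leg 3: track=201.9°, groundspeed=186.7 kt
Leg 4: track=224.5°, groundspeed=193.3 kt
Leg 5: track=321.3°, groundspeed=238.9 kt
Leg 6: track=19.3°, groundspeed=241.7 kt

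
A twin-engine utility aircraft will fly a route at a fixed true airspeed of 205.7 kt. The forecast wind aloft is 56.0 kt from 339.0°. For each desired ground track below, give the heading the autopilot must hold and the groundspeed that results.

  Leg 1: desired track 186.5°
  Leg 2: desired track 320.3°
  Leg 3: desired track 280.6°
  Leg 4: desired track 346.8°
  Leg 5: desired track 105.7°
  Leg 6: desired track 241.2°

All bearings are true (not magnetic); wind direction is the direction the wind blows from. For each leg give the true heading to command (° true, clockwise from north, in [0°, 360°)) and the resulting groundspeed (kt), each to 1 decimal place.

Leg 1: desired track 186.5°; wind correction +7.2° → command heading 193.7°, groundspeed 253.7 kt
Leg 2: desired track 320.3°; wind correction +5.0° → command heading 325.3°, groundspeed 151.9 kt
Leg 3: desired track 280.6°; wind correction +13.4° → command heading 294.0°, groundspeed 170.8 kt
Leg 4: desired track 346.8°; wind correction -2.1° → command heading 344.7°, groundspeed 150.1 kt
Leg 5: desired track 105.7°; wind correction -12.6° → command heading 93.1°, groundspeed 234.2 kt
Leg 6: desired track 241.2°; wind correction +15.6° → command heading 256.8°, groundspeed 205.7 kt

Leg 1: heading=193.7°, groundspeed=253.7 kt
Leg 2: heading=325.3°, groundspeed=151.9 kt
Leg 3: heading=294.0°, groundspeed=170.8 kt
Leg 4: heading=344.7°, groundspeed=150.1 kt
Leg 5: heading=93.1°, groundspeed=234.2 kt
Leg 6: heading=256.8°, groundspeed=205.7 kt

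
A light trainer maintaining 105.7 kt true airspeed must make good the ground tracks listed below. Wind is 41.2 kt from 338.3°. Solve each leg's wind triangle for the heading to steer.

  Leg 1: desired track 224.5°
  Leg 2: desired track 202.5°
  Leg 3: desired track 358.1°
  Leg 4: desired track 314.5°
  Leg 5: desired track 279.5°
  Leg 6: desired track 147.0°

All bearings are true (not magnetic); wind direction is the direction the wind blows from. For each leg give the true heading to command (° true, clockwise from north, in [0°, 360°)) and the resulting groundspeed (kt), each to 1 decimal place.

Leg 1: heading=245.4°, groundspeed=115.4 kt
Leg 2: heading=218.3°, groundspeed=131.3 kt
Leg 3: heading=350.5°, groundspeed=66.0 kt
Leg 4: heading=323.5°, groundspeed=66.7 kt
Leg 5: heading=299.0°, groundspeed=78.3 kt
Leg 6: heading=142.6°, groundspeed=145.8 kt

Leg 1: desired track 224.5°; wind correction +20.9° → command heading 245.4°, groundspeed 115.4 kt
Leg 2: desired track 202.5°; wind correction +15.8° → command heading 218.3°, groundspeed 131.3 kt
Leg 3: desired track 358.1°; wind correction -7.6° → command heading 350.5°, groundspeed 66.0 kt
Leg 4: desired track 314.5°; wind correction +9.0° → command heading 323.5°, groundspeed 66.7 kt
Leg 5: desired track 279.5°; wind correction +19.5° → command heading 299.0°, groundspeed 78.3 kt
Leg 6: desired track 147.0°; wind correction -4.4° → command heading 142.6°, groundspeed 145.8 kt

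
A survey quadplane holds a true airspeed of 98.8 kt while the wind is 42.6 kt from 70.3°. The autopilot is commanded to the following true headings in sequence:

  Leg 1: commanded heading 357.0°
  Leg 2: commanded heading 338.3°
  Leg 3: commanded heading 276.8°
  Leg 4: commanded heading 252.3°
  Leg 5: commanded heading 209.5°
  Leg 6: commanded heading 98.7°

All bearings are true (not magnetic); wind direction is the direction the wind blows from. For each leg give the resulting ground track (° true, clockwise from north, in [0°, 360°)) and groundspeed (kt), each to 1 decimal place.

Leg 1: heading 357.0°; drift -25.2° → track 331.8°, groundspeed 95.7 kt
Leg 2: heading 338.3°; drift -23.0° → track 315.3°, groundspeed 108.9 kt
Leg 3: heading 276.8°; drift -7.9° → track 268.9°, groundspeed 138.2 kt
Leg 4: heading 252.3°; drift -0.6° → track 251.7°, groundspeed 141.4 kt
Leg 5: heading 209.5°; drift +12.0° → track 221.5°, groundspeed 134.0 kt
Leg 6: heading 98.7°; drift +18.3° → track 117.0°, groundspeed 64.6 kt

Leg 1: track=331.8°, groundspeed=95.7 kt
Leg 2: track=315.3°, groundspeed=108.9 kt
Leg 3: track=268.9°, groundspeed=138.2 kt
Leg 4: track=251.7°, groundspeed=141.4 kt
Leg 5: track=221.5°, groundspeed=134.0 kt
Leg 6: track=117.0°, groundspeed=64.6 kt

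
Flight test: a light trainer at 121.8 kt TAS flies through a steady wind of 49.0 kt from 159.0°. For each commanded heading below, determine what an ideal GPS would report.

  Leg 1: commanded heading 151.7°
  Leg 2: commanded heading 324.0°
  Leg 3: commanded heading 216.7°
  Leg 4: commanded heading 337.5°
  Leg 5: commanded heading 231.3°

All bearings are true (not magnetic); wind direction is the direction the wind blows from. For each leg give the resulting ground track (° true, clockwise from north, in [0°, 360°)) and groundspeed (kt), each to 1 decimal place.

Leg 1: heading 151.7°; drift -4.9° → track 146.8°, groundspeed 73.5 kt
Leg 2: heading 324.0°; drift +4.3° → track 328.3°, groundspeed 169.6 kt
Leg 3: heading 216.7°; drift +23.4° → track 240.1°, groundspeed 104.2 kt
Leg 4: heading 337.5°; drift +0.4° → track 337.9°, groundspeed 170.8 kt
Leg 5: heading 231.3°; drift +23.6° → track 254.9°, groundspeed 116.6 kt

Leg 1: track=146.8°, groundspeed=73.5 kt
Leg 2: track=328.3°, groundspeed=169.6 kt
Leg 3: track=240.1°, groundspeed=104.2 kt
Leg 4: track=337.9°, groundspeed=170.8 kt
Leg 5: track=254.9°, groundspeed=116.6 kt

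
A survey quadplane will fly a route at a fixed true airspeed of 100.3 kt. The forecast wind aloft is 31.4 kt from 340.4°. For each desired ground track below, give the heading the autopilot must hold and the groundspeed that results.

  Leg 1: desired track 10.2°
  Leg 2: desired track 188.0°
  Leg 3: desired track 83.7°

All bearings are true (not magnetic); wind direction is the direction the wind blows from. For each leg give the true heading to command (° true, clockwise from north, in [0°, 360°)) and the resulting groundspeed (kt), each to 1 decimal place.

Leg 1: desired track 10.2°; wind correction -9.0° → command heading 1.2°, groundspeed 71.8 kt
Leg 2: desired track 188.0°; wind correction +8.3° → command heading 196.3°, groundspeed 127.1 kt
Leg 3: desired track 83.7°; wind correction -17.7° → command heading 66.0°, groundspeed 102.8 kt

Leg 1: heading=1.2°, groundspeed=71.8 kt
Leg 2: heading=196.3°, groundspeed=127.1 kt
Leg 3: heading=66.0°, groundspeed=102.8 kt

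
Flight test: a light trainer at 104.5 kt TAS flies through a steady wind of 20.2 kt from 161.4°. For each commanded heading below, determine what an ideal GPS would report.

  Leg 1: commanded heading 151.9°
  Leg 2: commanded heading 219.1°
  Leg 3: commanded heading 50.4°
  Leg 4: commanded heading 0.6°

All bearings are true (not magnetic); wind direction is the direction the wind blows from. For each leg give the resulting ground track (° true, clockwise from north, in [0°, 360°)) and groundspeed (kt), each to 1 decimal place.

Leg 1: track=149.6°, groundspeed=84.6 kt
Leg 2: track=229.4°, groundspeed=95.2 kt
Leg 3: track=40.8°, groundspeed=113.3 kt
Leg 4: track=357.5°, groundspeed=123.8 kt

Leg 1: heading 151.9°; drift -2.3° → track 149.6°, groundspeed 84.6 kt
Leg 2: heading 219.1°; drift +10.3° → track 229.4°, groundspeed 95.2 kt
Leg 3: heading 50.4°; drift -9.6° → track 40.8°, groundspeed 113.3 kt
Leg 4: heading 0.6°; drift -3.1° → track 357.5°, groundspeed 123.8 kt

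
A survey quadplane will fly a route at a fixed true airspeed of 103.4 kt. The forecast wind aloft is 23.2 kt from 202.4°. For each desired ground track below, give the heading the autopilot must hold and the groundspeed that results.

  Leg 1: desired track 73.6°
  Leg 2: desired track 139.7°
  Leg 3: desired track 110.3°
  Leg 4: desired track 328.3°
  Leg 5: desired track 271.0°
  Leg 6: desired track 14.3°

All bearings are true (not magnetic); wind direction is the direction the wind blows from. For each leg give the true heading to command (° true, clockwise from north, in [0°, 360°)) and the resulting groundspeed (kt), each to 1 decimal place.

Leg 1: heading=83.7°, groundspeed=116.3 kt
Leg 2: heading=151.2°, groundspeed=90.7 kt
Leg 3: heading=123.3°, groundspeed=101.6 kt
Leg 4: heading=317.8°, groundspeed=115.3 kt
Leg 5: heading=258.9°, groundspeed=92.7 kt
Leg 6: heading=12.5°, groundspeed=126.3 kt

Leg 1: desired track 73.6°; wind correction +10.1° → command heading 83.7°, groundspeed 116.3 kt
Leg 2: desired track 139.7°; wind correction +11.5° → command heading 151.2°, groundspeed 90.7 kt
Leg 3: desired track 110.3°; wind correction +13.0° → command heading 123.3°, groundspeed 101.6 kt
Leg 4: desired track 328.3°; wind correction -10.5° → command heading 317.8°, groundspeed 115.3 kt
Leg 5: desired track 271.0°; wind correction -12.1° → command heading 258.9°, groundspeed 92.7 kt
Leg 6: desired track 14.3°; wind correction -1.8° → command heading 12.5°, groundspeed 126.3 kt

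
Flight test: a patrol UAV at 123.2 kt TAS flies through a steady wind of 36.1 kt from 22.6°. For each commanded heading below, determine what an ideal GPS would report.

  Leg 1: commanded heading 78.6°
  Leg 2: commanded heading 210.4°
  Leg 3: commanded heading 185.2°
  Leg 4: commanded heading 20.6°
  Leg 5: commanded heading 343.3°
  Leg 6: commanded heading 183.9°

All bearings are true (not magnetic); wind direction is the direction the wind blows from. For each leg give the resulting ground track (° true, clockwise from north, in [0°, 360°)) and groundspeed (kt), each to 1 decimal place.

Leg 1: heading 78.6°; drift +16.2° → track 94.8°, groundspeed 107.3 kt
Leg 2: heading 210.4°; drift -1.8° → track 208.6°, groundspeed 159.0 kt
Leg 3: heading 185.2°; drift +3.9° → track 189.1°, groundspeed 158.0 kt
Leg 4: heading 20.6°; drift -0.8° → track 19.8°, groundspeed 87.1 kt
Leg 5: heading 343.3°; drift -13.5° → track 329.8°, groundspeed 98.0 kt
Leg 6: heading 183.9°; drift +4.2° → track 188.1°, groundspeed 157.8 kt

Leg 1: track=94.8°, groundspeed=107.3 kt
Leg 2: track=208.6°, groundspeed=159.0 kt
Leg 3: track=189.1°, groundspeed=158.0 kt
Leg 4: track=19.8°, groundspeed=87.1 kt
Leg 5: track=329.8°, groundspeed=98.0 kt
Leg 6: track=188.1°, groundspeed=157.8 kt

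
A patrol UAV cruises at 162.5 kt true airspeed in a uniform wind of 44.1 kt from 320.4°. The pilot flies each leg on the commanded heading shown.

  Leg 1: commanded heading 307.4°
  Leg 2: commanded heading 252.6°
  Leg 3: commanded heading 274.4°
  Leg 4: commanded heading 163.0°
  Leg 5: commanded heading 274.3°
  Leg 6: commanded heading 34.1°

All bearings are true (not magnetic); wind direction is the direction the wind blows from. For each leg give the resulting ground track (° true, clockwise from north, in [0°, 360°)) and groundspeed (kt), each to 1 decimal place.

Leg 1: heading 307.4°; drift -4.7° → track 302.7°, groundspeed 119.9 kt
Leg 2: heading 252.6°; drift -15.6° → track 237.0°, groundspeed 151.4 kt
Leg 3: heading 274.4°; drift -13.5° → track 260.9°, groundspeed 135.6 kt
Leg 4: heading 163.0°; drift -4.8° → track 158.2°, groundspeed 203.9 kt
Leg 5: heading 274.3°; drift -13.5° → track 260.8°, groundspeed 135.7 kt
Leg 6: heading 34.1°; drift +15.7° → track 49.8°, groundspeed 156.0 kt

Leg 1: track=302.7°, groundspeed=119.9 kt
Leg 2: track=237.0°, groundspeed=151.4 kt
Leg 3: track=260.9°, groundspeed=135.6 kt
Leg 4: track=158.2°, groundspeed=203.9 kt
Leg 5: track=260.8°, groundspeed=135.7 kt
Leg 6: track=49.8°, groundspeed=156.0 kt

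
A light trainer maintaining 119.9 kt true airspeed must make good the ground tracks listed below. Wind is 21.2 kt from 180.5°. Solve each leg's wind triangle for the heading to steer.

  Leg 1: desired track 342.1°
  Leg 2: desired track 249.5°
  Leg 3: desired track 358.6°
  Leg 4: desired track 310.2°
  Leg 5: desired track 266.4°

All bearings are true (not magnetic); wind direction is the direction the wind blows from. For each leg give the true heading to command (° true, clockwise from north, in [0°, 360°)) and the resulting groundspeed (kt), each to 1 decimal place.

Leg 1: heading=338.9°, groundspeed=139.8 kt
Leg 2: heading=240.0°, groundspeed=110.7 kt
Leg 3: heading=358.3°, groundspeed=141.1 kt
Leg 4: heading=302.4°, groundspeed=132.3 kt
Leg 5: heading=256.2°, groundspeed=116.5 kt

Leg 1: desired track 342.1°; wind correction -3.2° → command heading 338.9°, groundspeed 139.8 kt
Leg 2: desired track 249.5°; wind correction -9.5° → command heading 240.0°, groundspeed 110.7 kt
Leg 3: desired track 358.6°; wind correction -0.3° → command heading 358.3°, groundspeed 141.1 kt
Leg 4: desired track 310.2°; wind correction -7.8° → command heading 302.4°, groundspeed 132.3 kt
Leg 5: desired track 266.4°; wind correction -10.2° → command heading 256.2°, groundspeed 116.5 kt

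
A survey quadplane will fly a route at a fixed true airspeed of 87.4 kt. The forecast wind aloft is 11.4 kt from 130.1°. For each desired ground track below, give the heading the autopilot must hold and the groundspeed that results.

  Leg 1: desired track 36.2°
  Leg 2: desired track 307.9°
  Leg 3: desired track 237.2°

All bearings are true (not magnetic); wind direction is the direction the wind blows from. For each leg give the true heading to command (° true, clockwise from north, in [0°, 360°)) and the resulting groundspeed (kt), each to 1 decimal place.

Leg 1: desired track 36.2°; wind correction +7.5° → command heading 43.7°, groundspeed 87.4 kt
Leg 2: desired track 307.9°; wind correction -0.3° → command heading 307.6°, groundspeed 98.8 kt
Leg 3: desired track 237.2°; wind correction -7.2° → command heading 230.0°, groundspeed 90.1 kt

Leg 1: heading=43.7°, groundspeed=87.4 kt
Leg 2: heading=307.6°, groundspeed=98.8 kt
Leg 3: heading=230.0°, groundspeed=90.1 kt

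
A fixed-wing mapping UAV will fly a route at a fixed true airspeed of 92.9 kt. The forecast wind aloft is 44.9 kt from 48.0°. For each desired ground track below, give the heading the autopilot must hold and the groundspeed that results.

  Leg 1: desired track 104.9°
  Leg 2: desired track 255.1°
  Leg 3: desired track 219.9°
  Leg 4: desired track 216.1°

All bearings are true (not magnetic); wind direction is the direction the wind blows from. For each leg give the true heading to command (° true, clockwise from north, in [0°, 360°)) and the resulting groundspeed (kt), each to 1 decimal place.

Leg 1: heading=81.0°, groundspeed=60.4 kt
Leg 2: heading=267.8°, groundspeed=130.6 kt
Leg 3: heading=216.0°, groundspeed=137.1 kt
Leg 4: heading=210.4°, groundspeed=136.4 kt

Leg 1: desired track 104.9°; wind correction -23.9° → command heading 81.0°, groundspeed 60.4 kt
Leg 2: desired track 255.1°; wind correction +12.7° → command heading 267.8°, groundspeed 130.6 kt
Leg 3: desired track 219.9°; wind correction -3.9° → command heading 216.0°, groundspeed 137.1 kt
Leg 4: desired track 216.1°; wind correction -5.7° → command heading 210.4°, groundspeed 136.4 kt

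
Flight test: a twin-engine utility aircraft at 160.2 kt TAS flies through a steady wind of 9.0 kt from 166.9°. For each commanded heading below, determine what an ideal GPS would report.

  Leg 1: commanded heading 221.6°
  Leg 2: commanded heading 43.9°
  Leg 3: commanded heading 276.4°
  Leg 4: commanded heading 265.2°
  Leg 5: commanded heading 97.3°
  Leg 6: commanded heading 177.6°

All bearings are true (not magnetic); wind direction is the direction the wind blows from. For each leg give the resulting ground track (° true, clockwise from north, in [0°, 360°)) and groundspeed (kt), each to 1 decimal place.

Leg 1: heading 221.6°; drift +2.7° → track 224.3°, groundspeed 155.2 kt
Leg 2: heading 43.9°; drift -2.6° → track 41.3°, groundspeed 165.3 kt
Leg 3: heading 276.4°; drift +3.0° → track 279.4°, groundspeed 163.4 kt
Leg 4: heading 265.2°; drift +3.2° → track 268.4°, groundspeed 161.7 kt
Leg 5: heading 97.3°; drift -3.1° → track 94.2°, groundspeed 157.3 kt
Leg 6: heading 177.6°; drift +0.6° → track 178.2°, groundspeed 151.4 kt

Leg 1: track=224.3°, groundspeed=155.2 kt
Leg 2: track=41.3°, groundspeed=165.3 kt
Leg 3: track=279.4°, groundspeed=163.4 kt
Leg 4: track=268.4°, groundspeed=161.7 kt
Leg 5: track=94.2°, groundspeed=157.3 kt
Leg 6: track=178.2°, groundspeed=151.4 kt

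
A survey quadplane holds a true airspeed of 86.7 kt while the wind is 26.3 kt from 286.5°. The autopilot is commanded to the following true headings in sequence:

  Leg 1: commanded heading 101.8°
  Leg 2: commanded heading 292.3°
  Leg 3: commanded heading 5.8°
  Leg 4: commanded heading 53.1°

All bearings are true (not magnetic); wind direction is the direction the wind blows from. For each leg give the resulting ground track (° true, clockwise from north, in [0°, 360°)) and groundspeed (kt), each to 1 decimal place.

Leg 1: heading 101.8°; drift +1.1° → track 102.9°, groundspeed 112.9 kt
Leg 2: heading 292.3°; drift +2.5° → track 294.8°, groundspeed 60.6 kt
Leg 3: heading 5.8°; drift +17.5° → track 23.3°, groundspeed 85.8 kt
Leg 4: heading 53.1°; drift +11.7° → track 64.8°, groundspeed 104.5 kt

Leg 1: track=102.9°, groundspeed=112.9 kt
Leg 2: track=294.8°, groundspeed=60.6 kt
Leg 3: track=23.3°, groundspeed=85.8 kt
Leg 4: track=64.8°, groundspeed=104.5 kt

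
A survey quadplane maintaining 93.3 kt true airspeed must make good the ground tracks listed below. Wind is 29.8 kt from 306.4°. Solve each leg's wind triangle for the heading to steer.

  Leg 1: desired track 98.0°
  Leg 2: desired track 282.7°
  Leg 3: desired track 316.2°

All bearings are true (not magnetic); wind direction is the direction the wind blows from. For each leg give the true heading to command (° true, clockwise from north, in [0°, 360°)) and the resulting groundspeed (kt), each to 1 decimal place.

Leg 1: heading=89.3°, groundspeed=118.4 kt
Leg 2: heading=290.1°, groundspeed=65.2 kt
Leg 3: heading=313.1°, groundspeed=63.8 kt

Leg 1: desired track 98.0°; wind correction -8.7° → command heading 89.3°, groundspeed 118.4 kt
Leg 2: desired track 282.7°; wind correction +7.4° → command heading 290.1°, groundspeed 65.2 kt
Leg 3: desired track 316.2°; wind correction -3.1° → command heading 313.1°, groundspeed 63.8 kt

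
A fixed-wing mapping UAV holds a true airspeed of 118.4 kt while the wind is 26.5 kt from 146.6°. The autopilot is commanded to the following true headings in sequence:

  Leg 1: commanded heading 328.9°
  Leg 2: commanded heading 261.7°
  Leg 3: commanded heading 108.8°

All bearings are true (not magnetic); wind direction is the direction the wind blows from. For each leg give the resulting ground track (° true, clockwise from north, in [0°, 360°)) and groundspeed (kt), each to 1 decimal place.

Leg 1: heading 328.9°; drift -0.4° → track 328.5°, groundspeed 144.9 kt
Leg 2: heading 261.7°; drift +10.5° → track 272.2°, groundspeed 131.8 kt
Leg 3: heading 108.8°; drift -9.5° → track 99.3°, groundspeed 98.8 kt

Leg 1: track=328.5°, groundspeed=144.9 kt
Leg 2: track=272.2°, groundspeed=131.8 kt
Leg 3: track=99.3°, groundspeed=98.8 kt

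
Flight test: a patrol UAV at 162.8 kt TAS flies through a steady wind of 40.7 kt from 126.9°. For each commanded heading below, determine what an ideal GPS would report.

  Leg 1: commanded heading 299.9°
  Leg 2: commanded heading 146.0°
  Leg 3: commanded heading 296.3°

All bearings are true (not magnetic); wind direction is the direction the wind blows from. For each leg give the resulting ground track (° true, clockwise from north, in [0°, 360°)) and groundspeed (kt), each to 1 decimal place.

Leg 1: heading 299.9°; drift +1.4° → track 301.3°, groundspeed 203.3 kt
Leg 2: heading 146.0°; drift +6.1° → track 152.1°, groundspeed 125.1 kt
Leg 3: heading 296.3°; drift +2.1° → track 298.4°, groundspeed 202.9 kt

Leg 1: track=301.3°, groundspeed=203.3 kt
Leg 2: track=152.1°, groundspeed=125.1 kt
Leg 3: track=298.4°, groundspeed=202.9 kt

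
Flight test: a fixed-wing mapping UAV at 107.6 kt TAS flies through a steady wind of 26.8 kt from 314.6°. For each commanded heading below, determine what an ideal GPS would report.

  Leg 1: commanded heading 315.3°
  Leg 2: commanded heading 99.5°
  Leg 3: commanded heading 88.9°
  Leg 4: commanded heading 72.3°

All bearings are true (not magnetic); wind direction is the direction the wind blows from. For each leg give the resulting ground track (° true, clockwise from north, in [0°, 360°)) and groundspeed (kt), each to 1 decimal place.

Leg 1: heading 315.3°; drift +0.2° → track 315.5°, groundspeed 80.8 kt
Leg 2: heading 99.5°; drift +6.8° → track 106.3°, groundspeed 130.4 kt
Leg 3: heading 88.9°; drift +8.6° → track 97.5°, groundspeed 127.8 kt
Leg 4: heading 72.3°; drift +11.2° → track 83.5°, groundspeed 122.4 kt

Leg 1: track=315.5°, groundspeed=80.8 kt
Leg 2: track=106.3°, groundspeed=130.4 kt
Leg 3: track=97.5°, groundspeed=127.8 kt
Leg 4: track=83.5°, groundspeed=122.4 kt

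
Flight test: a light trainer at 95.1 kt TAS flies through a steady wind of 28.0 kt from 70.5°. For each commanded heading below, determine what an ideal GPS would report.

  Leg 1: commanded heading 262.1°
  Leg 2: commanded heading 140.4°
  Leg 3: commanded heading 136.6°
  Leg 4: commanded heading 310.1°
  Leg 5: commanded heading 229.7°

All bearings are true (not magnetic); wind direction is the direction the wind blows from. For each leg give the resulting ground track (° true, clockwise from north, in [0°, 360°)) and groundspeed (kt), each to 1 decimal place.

Leg 1: heading 262.1°; drift -2.6° → track 259.5°, groundspeed 122.7 kt
Leg 2: heading 140.4°; drift +17.1° → track 157.5°, groundspeed 89.4 kt
Leg 3: heading 136.6°; drift +17.0° → track 153.6°, groundspeed 87.6 kt
Leg 4: heading 310.1°; drift -12.5° → track 297.6°, groundspeed 111.9 kt
Leg 5: heading 229.7°; drift +4.7° → track 234.4°, groundspeed 121.7 kt

Leg 1: track=259.5°, groundspeed=122.7 kt
Leg 2: track=157.5°, groundspeed=89.4 kt
Leg 3: track=153.6°, groundspeed=87.6 kt
Leg 4: track=297.6°, groundspeed=111.9 kt
Leg 5: track=234.4°, groundspeed=121.7 kt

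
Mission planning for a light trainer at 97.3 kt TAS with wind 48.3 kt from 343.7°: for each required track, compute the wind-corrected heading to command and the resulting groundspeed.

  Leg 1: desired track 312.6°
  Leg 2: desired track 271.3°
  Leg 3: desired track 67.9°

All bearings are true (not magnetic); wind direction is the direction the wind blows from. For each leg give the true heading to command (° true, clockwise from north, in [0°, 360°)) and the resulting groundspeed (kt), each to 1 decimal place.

Leg 1: heading=327.5°, groundspeed=52.7 kt
Leg 2: heading=299.5°, groundspeed=71.1 kt
Leg 3: heading=38.3°, groundspeed=79.7 kt

Leg 1: desired track 312.6°; wind correction +14.9° → command heading 327.5°, groundspeed 52.7 kt
Leg 2: desired track 271.3°; wind correction +28.2° → command heading 299.5°, groundspeed 71.1 kt
Leg 3: desired track 67.9°; wind correction -29.6° → command heading 38.3°, groundspeed 79.7 kt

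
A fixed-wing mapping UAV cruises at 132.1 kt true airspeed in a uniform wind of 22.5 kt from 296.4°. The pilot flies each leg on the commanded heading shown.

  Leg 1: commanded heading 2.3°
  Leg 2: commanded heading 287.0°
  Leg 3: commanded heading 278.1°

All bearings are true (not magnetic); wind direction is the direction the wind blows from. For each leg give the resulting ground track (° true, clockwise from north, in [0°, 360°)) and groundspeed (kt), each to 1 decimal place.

Leg 1: track=11.8°, groundspeed=124.6 kt
Leg 2: track=285.1°, groundspeed=110.0 kt
Leg 3: track=274.4°, groundspeed=111.0 kt

Leg 1: heading 2.3°; drift +9.5° → track 11.8°, groundspeed 124.6 kt
Leg 2: heading 287.0°; drift -1.9° → track 285.1°, groundspeed 110.0 kt
Leg 3: heading 278.1°; drift -3.7° → track 274.4°, groundspeed 111.0 kt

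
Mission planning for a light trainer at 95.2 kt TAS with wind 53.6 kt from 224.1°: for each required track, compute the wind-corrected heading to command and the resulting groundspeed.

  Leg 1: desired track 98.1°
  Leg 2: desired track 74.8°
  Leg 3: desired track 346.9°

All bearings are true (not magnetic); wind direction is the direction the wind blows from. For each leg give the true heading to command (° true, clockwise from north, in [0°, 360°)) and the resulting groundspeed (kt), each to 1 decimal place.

Leg 1: desired track 98.1°; wind correction +27.1° → command heading 125.2°, groundspeed 116.3 kt
Leg 2: desired track 74.8°; wind correction +16.7° → command heading 91.5°, groundspeed 137.3 kt
Leg 3: desired track 346.9°; wind correction -28.2° → command heading 318.7°, groundspeed 112.9 kt

Leg 1: heading=125.2°, groundspeed=116.3 kt
Leg 2: heading=91.5°, groundspeed=137.3 kt
Leg 3: heading=318.7°, groundspeed=112.9 kt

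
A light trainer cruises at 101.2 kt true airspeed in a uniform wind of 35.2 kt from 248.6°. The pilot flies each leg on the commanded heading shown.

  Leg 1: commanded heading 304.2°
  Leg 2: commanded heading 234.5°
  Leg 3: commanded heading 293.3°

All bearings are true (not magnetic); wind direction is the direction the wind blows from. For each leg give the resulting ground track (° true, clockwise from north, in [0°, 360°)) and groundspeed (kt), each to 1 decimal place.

Leg 1: heading 304.2°; drift +19.7° → track 323.9°, groundspeed 86.3 kt
Leg 2: heading 234.5°; drift -7.3° → track 227.2°, groundspeed 67.6 kt
Leg 3: heading 293.3°; drift +18.0° → track 311.3°, groundspeed 80.1 kt

Leg 1: track=323.9°, groundspeed=86.3 kt
Leg 2: track=227.2°, groundspeed=67.6 kt
Leg 3: track=311.3°, groundspeed=80.1 kt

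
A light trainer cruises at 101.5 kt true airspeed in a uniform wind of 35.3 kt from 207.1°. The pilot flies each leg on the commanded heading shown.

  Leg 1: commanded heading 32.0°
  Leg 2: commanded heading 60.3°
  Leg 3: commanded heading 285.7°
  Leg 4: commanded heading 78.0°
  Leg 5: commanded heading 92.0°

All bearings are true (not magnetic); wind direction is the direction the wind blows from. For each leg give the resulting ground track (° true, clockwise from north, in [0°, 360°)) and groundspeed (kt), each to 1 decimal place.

Leg 1: track=30.7°, groundspeed=136.7 kt
Leg 2: track=51.9°, groundspeed=132.5 kt
Leg 3: track=305.8°, groundspeed=100.7 kt
Leg 4: track=65.5°, groundspeed=126.8 kt
Leg 5: track=76.7°, groundspeed=120.8 kt

Leg 1: heading 32.0°; drift -1.3° → track 30.7°, groundspeed 136.7 kt
Leg 2: heading 60.3°; drift -8.4° → track 51.9°, groundspeed 132.5 kt
Leg 3: heading 285.7°; drift +20.1° → track 305.8°, groundspeed 100.7 kt
Leg 4: heading 78.0°; drift -12.5° → track 65.5°, groundspeed 126.8 kt
Leg 5: heading 92.0°; drift -15.3° → track 76.7°, groundspeed 120.8 kt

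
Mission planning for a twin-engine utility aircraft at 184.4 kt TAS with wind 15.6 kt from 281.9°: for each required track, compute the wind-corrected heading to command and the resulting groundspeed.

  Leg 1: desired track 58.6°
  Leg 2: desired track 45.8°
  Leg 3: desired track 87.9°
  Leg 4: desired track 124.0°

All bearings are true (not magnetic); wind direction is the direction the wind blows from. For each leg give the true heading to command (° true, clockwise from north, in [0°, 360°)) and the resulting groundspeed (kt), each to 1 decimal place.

Leg 1: heading=55.3°, groundspeed=195.4 kt
Leg 2: heading=41.8°, groundspeed=192.6 kt
Leg 3: heading=86.7°, groundspeed=199.5 kt
Leg 4: heading=125.8°, groundspeed=198.8 kt

Leg 1: desired track 58.6°; wind correction -3.3° → command heading 55.3°, groundspeed 195.4 kt
Leg 2: desired track 45.8°; wind correction -4.0° → command heading 41.8°, groundspeed 192.6 kt
Leg 3: desired track 87.9°; wind correction -1.2° → command heading 86.7°, groundspeed 199.5 kt
Leg 4: desired track 124.0°; wind correction +1.8° → command heading 125.8°, groundspeed 198.8 kt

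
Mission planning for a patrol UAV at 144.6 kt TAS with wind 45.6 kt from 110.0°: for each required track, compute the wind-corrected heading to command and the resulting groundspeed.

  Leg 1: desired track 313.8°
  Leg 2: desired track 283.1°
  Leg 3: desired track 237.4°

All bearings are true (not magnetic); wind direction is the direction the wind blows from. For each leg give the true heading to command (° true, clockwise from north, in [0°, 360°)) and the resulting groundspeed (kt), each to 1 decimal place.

Leg 1: heading=321.1°, groundspeed=185.1 kt
Leg 2: heading=280.9°, groundspeed=189.8 kt
Leg 3: heading=222.9°, groundspeed=167.7 kt

Leg 1: desired track 313.8°; wind correction +7.3° → command heading 321.1°, groundspeed 185.1 kt
Leg 2: desired track 283.1°; wind correction -2.2° → command heading 280.9°, groundspeed 189.8 kt
Leg 3: desired track 237.4°; wind correction -14.5° → command heading 222.9°, groundspeed 167.7 kt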